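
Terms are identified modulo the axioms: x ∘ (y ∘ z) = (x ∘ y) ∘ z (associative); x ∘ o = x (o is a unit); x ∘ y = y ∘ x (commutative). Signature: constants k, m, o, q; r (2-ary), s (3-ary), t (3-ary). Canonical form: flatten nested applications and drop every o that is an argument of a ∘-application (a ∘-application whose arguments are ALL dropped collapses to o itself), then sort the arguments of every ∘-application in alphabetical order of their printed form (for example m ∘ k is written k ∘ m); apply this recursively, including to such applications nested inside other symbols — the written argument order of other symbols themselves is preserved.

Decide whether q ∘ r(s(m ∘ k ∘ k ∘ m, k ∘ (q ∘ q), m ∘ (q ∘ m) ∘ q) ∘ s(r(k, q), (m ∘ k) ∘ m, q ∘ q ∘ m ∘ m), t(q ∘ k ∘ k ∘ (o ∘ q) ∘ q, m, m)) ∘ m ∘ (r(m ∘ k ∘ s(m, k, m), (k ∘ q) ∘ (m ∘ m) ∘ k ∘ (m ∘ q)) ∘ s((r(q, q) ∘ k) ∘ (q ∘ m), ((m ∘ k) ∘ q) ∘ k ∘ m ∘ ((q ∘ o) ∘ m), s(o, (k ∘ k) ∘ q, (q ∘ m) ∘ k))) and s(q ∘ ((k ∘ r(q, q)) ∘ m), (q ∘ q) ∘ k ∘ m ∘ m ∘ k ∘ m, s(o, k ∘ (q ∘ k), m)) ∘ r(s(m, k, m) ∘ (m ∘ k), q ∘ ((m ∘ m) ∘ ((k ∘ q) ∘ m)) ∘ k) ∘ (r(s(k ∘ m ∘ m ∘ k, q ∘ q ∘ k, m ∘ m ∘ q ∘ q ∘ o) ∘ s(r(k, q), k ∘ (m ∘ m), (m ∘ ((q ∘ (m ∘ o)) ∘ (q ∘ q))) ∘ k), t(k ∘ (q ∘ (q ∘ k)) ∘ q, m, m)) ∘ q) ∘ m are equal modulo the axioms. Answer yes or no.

Left:  q ∘ r(s(m ∘ k ∘ k ∘ m, k ∘ (q ∘ q), m ∘ (q ∘ m) ∘ q) ∘ s(r(k, q), (m ∘ k) ∘ m, q ∘ q ∘ m ∘ m), t(q ∘ k ∘ k ∘ (o ∘ q) ∘ q, m, m)) ∘ m ∘ (r(m ∘ k ∘ s(m, k, m), (k ∘ q) ∘ (m ∘ m) ∘ k ∘ (m ∘ q)) ∘ s((r(q, q) ∘ k) ∘ (q ∘ m), ((m ∘ k) ∘ q) ∘ k ∘ m ∘ ((q ∘ o) ∘ m), s(o, (k ∘ k) ∘ q, (q ∘ m) ∘ k)))
  Flatten:  q ∘ r(s(m ∘ k ∘ k ∘ m, k ∘ (q ∘ q), m ∘ (q ∘ m) ∘ q) ∘ s(r(k, q), (m ∘ k) ∘ m, q ∘ q ∘ m ∘ m), t(q ∘ k ∘ k ∘ (o ∘ q) ∘ q, m, m)) ∘ m ∘ r(m ∘ k ∘ s(m, k, m), (k ∘ q) ∘ (m ∘ m) ∘ k ∘ (m ∘ q)) ∘ s((r(q, q) ∘ k) ∘ (q ∘ m), ((m ∘ k) ∘ q) ∘ k ∘ m ∘ ((q ∘ o) ∘ m), s(o, (k ∘ k) ∘ q, (q ∘ m) ∘ k))
  Simplify inside:  r(s(m ∘ k ∘ k ∘ m, k ∘ (q ∘ q), m ∘ (q ∘ m) ∘ q) ∘ s(r(k, q), (m ∘ k) ∘ m, q ∘ q ∘ m ∘ m), t(q ∘ k ∘ k ∘ (o ∘ q) ∘ q, m, m))  →  r(s(k ∘ k ∘ m ∘ m, k ∘ q ∘ q, m ∘ m ∘ q ∘ q) ∘ s(r(k, q), k ∘ m ∘ m, m ∘ m ∘ q ∘ q), t(k ∘ k ∘ q ∘ q ∘ q, m, m))
  Inside:  r(m ∘ k ∘ s(m, k, m), (k ∘ q) ∘ (m ∘ m) ∘ k ∘ (m ∘ q))  →  r(k ∘ m ∘ s(m, k, m), k ∘ k ∘ m ∘ m ∘ m ∘ q ∘ q)
  Simplify inside:  s((r(q, q) ∘ k) ∘ (q ∘ m), ((m ∘ k) ∘ q) ∘ k ∘ m ∘ ((q ∘ o) ∘ m), s(o, (k ∘ k) ∘ q, (q ∘ m) ∘ k))  →  s(k ∘ m ∘ q ∘ r(q, q), k ∘ k ∘ m ∘ m ∘ m ∘ q ∘ q, s(o, k ∘ k ∘ q, k ∘ m ∘ q))
  Sort:  m ∘ q ∘ r(k ∘ m ∘ s(m, k, m), k ∘ k ∘ m ∘ m ∘ m ∘ q ∘ q) ∘ r(s(k ∘ k ∘ m ∘ m, k ∘ q ∘ q, m ∘ m ∘ q ∘ q) ∘ s(r(k, q), k ∘ m ∘ m, m ∘ m ∘ q ∘ q), t(k ∘ k ∘ q ∘ q ∘ q, m, m)) ∘ s(k ∘ m ∘ q ∘ r(q, q), k ∘ k ∘ m ∘ m ∘ m ∘ q ∘ q, s(o, k ∘ k ∘ q, k ∘ m ∘ q))
Right:  s(q ∘ ((k ∘ r(q, q)) ∘ m), (q ∘ q) ∘ k ∘ m ∘ m ∘ k ∘ m, s(o, k ∘ (q ∘ k), m)) ∘ r(s(m, k, m) ∘ (m ∘ k), q ∘ ((m ∘ m) ∘ ((k ∘ q) ∘ m)) ∘ k) ∘ (r(s(k ∘ m ∘ m ∘ k, q ∘ q ∘ k, m ∘ m ∘ q ∘ q ∘ o) ∘ s(r(k, q), k ∘ (m ∘ m), (m ∘ ((q ∘ (m ∘ o)) ∘ (q ∘ q))) ∘ k), t(k ∘ (q ∘ (q ∘ k)) ∘ q, m, m)) ∘ q) ∘ m
  Flatten:  s(q ∘ ((k ∘ r(q, q)) ∘ m), (q ∘ q) ∘ k ∘ m ∘ m ∘ k ∘ m, s(o, k ∘ (q ∘ k), m)) ∘ r(s(m, k, m) ∘ (m ∘ k), q ∘ ((m ∘ m) ∘ ((k ∘ q) ∘ m)) ∘ k) ∘ r(s(k ∘ m ∘ m ∘ k, q ∘ q ∘ k, m ∘ m ∘ q ∘ q ∘ o) ∘ s(r(k, q), k ∘ (m ∘ m), (m ∘ ((q ∘ (m ∘ o)) ∘ (q ∘ q))) ∘ k), t(k ∘ (q ∘ (q ∘ k)) ∘ q, m, m)) ∘ q ∘ m
  Canonicalize subterm:  s(q ∘ ((k ∘ r(q, q)) ∘ m), (q ∘ q) ∘ k ∘ m ∘ m ∘ k ∘ m, s(o, k ∘ (q ∘ k), m))  →  s(k ∘ m ∘ q ∘ r(q, q), k ∘ k ∘ m ∘ m ∘ m ∘ q ∘ q, s(o, k ∘ k ∘ q, m))
  Canonicalize subterm:  r(s(m, k, m) ∘ (m ∘ k), q ∘ ((m ∘ m) ∘ ((k ∘ q) ∘ m)) ∘ k)  →  r(k ∘ m ∘ s(m, k, m), k ∘ k ∘ m ∘ m ∘ m ∘ q ∘ q)
  Inside:  r(s(k ∘ m ∘ m ∘ k, q ∘ q ∘ k, m ∘ m ∘ q ∘ q ∘ o) ∘ s(r(k, q), k ∘ (m ∘ m), (m ∘ ((q ∘ (m ∘ o)) ∘ (q ∘ q))) ∘ k), t(k ∘ (q ∘ (q ∘ k)) ∘ q, m, m))  →  r(s(k ∘ k ∘ m ∘ m, k ∘ q ∘ q, m ∘ m ∘ q ∘ q) ∘ s(r(k, q), k ∘ m ∘ m, k ∘ m ∘ m ∘ q ∘ q ∘ q), t(k ∘ k ∘ q ∘ q ∘ q, m, m))
  Order the arguments:  m ∘ q ∘ r(k ∘ m ∘ s(m, k, m), k ∘ k ∘ m ∘ m ∘ m ∘ q ∘ q) ∘ r(s(k ∘ k ∘ m ∘ m, k ∘ q ∘ q, m ∘ m ∘ q ∘ q) ∘ s(r(k, q), k ∘ m ∘ m, k ∘ m ∘ m ∘ q ∘ q ∘ q), t(k ∘ k ∘ q ∘ q ∘ q, m, m)) ∘ s(k ∘ m ∘ q ∘ r(q, q), k ∘ k ∘ m ∘ m ∘ m ∘ q ∘ q, s(o, k ∘ k ∘ q, m))

Answer: no — m ∘ q ∘ r(k ∘ m ∘ s(m, k, m), k ∘ k ∘ m ∘ m ∘ m ∘ q ∘ q) ∘ r(s(k ∘ k ∘ m ∘ m, k ∘ q ∘ q, m ∘ m ∘ q ∘ q) ∘ s(r(k, q), k ∘ m ∘ m, m ∘ m ∘ q ∘ q), t(k ∘ k ∘ q ∘ q ∘ q, m, m)) ∘ s(k ∘ m ∘ q ∘ r(q, q), k ∘ k ∘ m ∘ m ∘ m ∘ q ∘ q, s(o, k ∘ k ∘ q, k ∘ m ∘ q)) vs m ∘ q ∘ r(k ∘ m ∘ s(m, k, m), k ∘ k ∘ m ∘ m ∘ m ∘ q ∘ q) ∘ r(s(k ∘ k ∘ m ∘ m, k ∘ q ∘ q, m ∘ m ∘ q ∘ q) ∘ s(r(k, q), k ∘ m ∘ m, k ∘ m ∘ m ∘ q ∘ q ∘ q), t(k ∘ k ∘ q ∘ q ∘ q, m, m)) ∘ s(k ∘ m ∘ q ∘ r(q, q), k ∘ k ∘ m ∘ m ∘ m ∘ q ∘ q, s(o, k ∘ k ∘ q, m))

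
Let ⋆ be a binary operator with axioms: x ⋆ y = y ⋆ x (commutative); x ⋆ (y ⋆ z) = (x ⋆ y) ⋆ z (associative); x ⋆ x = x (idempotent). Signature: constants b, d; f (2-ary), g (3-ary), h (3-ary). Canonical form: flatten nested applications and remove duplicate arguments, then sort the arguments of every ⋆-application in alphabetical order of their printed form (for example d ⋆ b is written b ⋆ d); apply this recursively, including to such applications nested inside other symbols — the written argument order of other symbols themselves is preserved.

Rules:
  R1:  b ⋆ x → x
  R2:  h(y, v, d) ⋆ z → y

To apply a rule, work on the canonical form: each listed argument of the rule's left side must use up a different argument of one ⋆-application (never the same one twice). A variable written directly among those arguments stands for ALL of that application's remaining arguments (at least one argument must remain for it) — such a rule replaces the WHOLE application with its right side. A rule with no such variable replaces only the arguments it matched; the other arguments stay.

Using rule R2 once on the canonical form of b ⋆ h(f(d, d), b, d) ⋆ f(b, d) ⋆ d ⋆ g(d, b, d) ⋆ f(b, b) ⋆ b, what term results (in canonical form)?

Answer: f(d, d)

Derivation:
Canonical form:  b ⋆ d ⋆ f(b, b) ⋆ f(b, d) ⋆ g(d, b, d) ⋆ h(f(d, d), b, d)
R2 matches:  uses h(f(d, d), b, d);  v := b, y := f(d, d), z := b ⋆ d ⋆ f(b, b) ⋆ f(b, d) ⋆ g(d, b, d)
Every leftover argument binds to the variable; the entire application is replaced.
New term:  f(d, d)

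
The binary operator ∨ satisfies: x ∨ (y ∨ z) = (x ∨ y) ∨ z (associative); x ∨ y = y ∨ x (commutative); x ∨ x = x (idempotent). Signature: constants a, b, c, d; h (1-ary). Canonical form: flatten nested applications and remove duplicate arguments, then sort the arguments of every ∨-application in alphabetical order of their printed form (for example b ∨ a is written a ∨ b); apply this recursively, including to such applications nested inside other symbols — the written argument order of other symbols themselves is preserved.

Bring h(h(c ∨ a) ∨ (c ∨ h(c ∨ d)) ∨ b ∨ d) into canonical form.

Descend into:  h(c ∨ a) ∨ (c ∨ h(c ∨ d)) ∨ b ∨ d
Un-nest:  h(c ∨ a) ∨ c ∨ h(c ∨ d) ∨ b ∨ d
Inside:  h(c ∨ a)  →  h(a ∨ c)
Sort:  b ∨ c ∨ d ∨ h(a ∨ c) ∨ h(c ∨ d)
Put back:  h(b ∨ c ∨ d ∨ h(a ∨ c) ∨ h(c ∨ d))

Answer: h(b ∨ c ∨ d ∨ h(a ∨ c) ∨ h(c ∨ d))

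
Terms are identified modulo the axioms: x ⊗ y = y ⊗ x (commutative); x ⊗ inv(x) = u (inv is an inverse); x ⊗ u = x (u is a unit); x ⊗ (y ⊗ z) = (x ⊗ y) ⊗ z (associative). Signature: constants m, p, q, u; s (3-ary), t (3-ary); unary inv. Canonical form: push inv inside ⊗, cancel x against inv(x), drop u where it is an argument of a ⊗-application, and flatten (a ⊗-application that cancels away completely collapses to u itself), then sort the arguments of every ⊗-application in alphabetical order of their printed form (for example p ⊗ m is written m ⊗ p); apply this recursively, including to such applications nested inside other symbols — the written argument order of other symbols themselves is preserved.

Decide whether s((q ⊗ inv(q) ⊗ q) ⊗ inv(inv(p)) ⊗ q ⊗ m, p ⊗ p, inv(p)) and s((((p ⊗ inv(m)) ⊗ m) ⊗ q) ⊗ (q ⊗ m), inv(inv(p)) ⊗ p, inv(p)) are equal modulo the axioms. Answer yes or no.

Answer: yes — both canonical forms are s(m ⊗ p ⊗ q ⊗ q, p ⊗ p, inv(p))

Derivation:
Left:  s((q ⊗ inv(q) ⊗ q) ⊗ inv(inv(p)) ⊗ q ⊗ m, p ⊗ p, inv(p))
  Descend into:  (q ⊗ inv(q) ⊗ q) ⊗ inv(inv(p)) ⊗ q ⊗ m
  Push inv inside:  distribute inv over ⊗ and collapse double inv
  Collect:  q ⊗ q ⊗ p ⊗ m
  Sort arguments:  m ⊗ p ⊗ q ⊗ q
  Rebuild:  s(m ⊗ p ⊗ q ⊗ q, p ⊗ p, inv(p))
Right:  s((((p ⊗ inv(m)) ⊗ m) ⊗ q) ⊗ (q ⊗ m), inv(inv(p)) ⊗ p, inv(p))
  Descend into:  (((p ⊗ inv(m)) ⊗ m) ⊗ q) ⊗ (q ⊗ m)
  Collect terms:  p ⊗ m ⊗ q ⊗ q
  Sort:  m ⊗ p ⊗ q ⊗ q
  Rebuild:  s(m ⊗ p ⊗ q ⊗ q, p ⊗ p, inv(p))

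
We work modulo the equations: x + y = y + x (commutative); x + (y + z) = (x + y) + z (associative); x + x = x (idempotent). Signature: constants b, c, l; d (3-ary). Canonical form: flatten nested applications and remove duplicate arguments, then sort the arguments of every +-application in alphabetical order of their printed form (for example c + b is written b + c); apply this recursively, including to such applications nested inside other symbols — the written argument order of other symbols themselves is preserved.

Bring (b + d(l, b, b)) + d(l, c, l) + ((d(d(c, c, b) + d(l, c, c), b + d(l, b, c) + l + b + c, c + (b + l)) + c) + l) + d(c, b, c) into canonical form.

Answer: b + c + d(c, b, c) + d(d(c, c, b) + d(l, c, c), b + c + d(l, b, c) + l, b + c + l) + d(l, b, b) + d(l, c, l) + l

Derivation:
Flatten:  b + d(l, b, b) + d(l, c, l) + d(d(c, c, b) + d(l, c, c), b + d(l, b, c) + l + b + c, c + (b + l)) + c + l + d(c, b, c)
Simplify inside:  d(d(c, c, b) + d(l, c, c), b + d(l, b, c) + l + b + c, c + (b + l))  →  d(d(c, c, b) + d(l, c, c), b + c + d(l, b, c) + l, b + c + l)
Sort arguments:  b + c + d(c, b, c) + d(d(c, c, b) + d(l, c, c), b + c + d(l, b, c) + l, b + c + l) + d(l, b, b) + d(l, c, l) + l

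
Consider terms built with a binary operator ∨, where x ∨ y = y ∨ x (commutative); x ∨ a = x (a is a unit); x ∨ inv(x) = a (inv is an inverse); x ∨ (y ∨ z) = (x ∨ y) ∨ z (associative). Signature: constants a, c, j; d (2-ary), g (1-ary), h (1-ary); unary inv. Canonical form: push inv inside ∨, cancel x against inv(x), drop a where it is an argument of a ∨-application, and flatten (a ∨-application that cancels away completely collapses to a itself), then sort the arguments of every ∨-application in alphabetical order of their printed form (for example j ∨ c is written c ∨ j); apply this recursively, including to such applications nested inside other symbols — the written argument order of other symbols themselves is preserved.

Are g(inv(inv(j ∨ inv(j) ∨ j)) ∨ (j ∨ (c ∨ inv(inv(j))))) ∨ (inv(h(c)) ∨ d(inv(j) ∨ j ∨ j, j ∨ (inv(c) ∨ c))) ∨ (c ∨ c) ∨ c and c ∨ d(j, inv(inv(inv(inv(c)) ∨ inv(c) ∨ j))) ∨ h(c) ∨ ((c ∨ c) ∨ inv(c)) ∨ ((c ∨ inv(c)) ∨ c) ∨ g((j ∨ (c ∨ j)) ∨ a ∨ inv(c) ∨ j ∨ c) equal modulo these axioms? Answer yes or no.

Left:  g(inv(inv(j ∨ inv(j) ∨ j)) ∨ (j ∨ (c ∨ inv(inv(j))))) ∨ (inv(h(c)) ∨ d(inv(j) ∨ j ∨ j, j ∨ (inv(c) ∨ c))) ∨ (c ∨ c) ∨ c
  Push inv inside:  distribute inv over ∨ and collapse double inv
  Collect:  g(c ∨ j ∨ j ∨ j) ∨ inv(h(c)) ∨ d(j, j) ∨ c ∨ c ∨ c
  Sort arguments:  c ∨ c ∨ c ∨ d(j, j) ∨ g(c ∨ j ∨ j ∨ j) ∨ inv(h(c))
Right:  c ∨ d(j, inv(inv(inv(inv(c)) ∨ inv(c) ∨ j))) ∨ h(c) ∨ ((c ∨ c) ∨ inv(c)) ∨ ((c ∨ inv(c)) ∨ c) ∨ g((j ∨ (c ∨ j)) ∨ a ∨ inv(c) ∨ j ∨ c)
  Push inv inside:  distribute inv over ∨ and collapse double inv
  Collect terms:  c ∨ c ∨ c ∨ d(j, j) ∨ h(c) ∨ g(c ∨ j ∨ j ∨ j)
  Order the arguments:  c ∨ c ∨ c ∨ d(j, j) ∨ g(c ∨ j ∨ j ∨ j) ∨ h(c)

Answer: no — c ∨ c ∨ c ∨ d(j, j) ∨ g(c ∨ j ∨ j ∨ j) ∨ inv(h(c)) vs c ∨ c ∨ c ∨ d(j, j) ∨ g(c ∨ j ∨ j ∨ j) ∨ h(c)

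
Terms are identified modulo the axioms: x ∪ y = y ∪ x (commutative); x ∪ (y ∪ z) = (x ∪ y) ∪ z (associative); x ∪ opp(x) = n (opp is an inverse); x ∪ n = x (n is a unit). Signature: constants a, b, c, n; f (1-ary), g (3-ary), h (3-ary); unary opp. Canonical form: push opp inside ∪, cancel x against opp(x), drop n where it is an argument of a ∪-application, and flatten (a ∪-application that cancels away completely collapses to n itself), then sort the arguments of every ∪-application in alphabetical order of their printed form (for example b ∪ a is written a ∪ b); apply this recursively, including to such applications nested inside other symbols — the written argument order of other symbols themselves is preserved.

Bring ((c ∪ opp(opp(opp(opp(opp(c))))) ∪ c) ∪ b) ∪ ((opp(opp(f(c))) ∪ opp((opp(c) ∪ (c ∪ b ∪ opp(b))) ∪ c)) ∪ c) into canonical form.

Push opp inside:  distribute opp over ∪ and collapse double opp
Collect:  c ∪ b ∪ f(c)
Sort arguments:  b ∪ c ∪ f(c)

Answer: b ∪ c ∪ f(c)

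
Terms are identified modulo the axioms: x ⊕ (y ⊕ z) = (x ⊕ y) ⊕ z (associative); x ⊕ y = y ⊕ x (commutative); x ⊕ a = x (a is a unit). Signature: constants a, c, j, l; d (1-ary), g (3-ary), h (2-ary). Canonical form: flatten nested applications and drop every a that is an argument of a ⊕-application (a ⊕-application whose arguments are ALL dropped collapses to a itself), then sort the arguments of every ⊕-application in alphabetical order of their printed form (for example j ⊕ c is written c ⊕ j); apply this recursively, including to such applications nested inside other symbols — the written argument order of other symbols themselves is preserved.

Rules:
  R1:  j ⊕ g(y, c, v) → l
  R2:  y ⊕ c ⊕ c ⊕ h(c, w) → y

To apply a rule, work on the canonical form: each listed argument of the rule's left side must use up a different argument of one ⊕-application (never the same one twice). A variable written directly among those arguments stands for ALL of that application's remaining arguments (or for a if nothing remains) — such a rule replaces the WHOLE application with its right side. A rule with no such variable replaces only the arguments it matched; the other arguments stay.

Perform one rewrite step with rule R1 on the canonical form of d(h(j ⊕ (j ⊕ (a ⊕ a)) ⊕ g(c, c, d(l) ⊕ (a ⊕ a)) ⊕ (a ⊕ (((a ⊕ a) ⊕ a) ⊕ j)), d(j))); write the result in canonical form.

Canonical form:  d(h(g(c, c, d(l)) ⊕ j ⊕ j ⊕ j, d(j)))
Match R1:  consume g(c, c, d(l)), j;  v := d(l), y := c
Result:  d(h(j ⊕ j ⊕ l, d(j)))

Answer: d(h(j ⊕ j ⊕ l, d(j)))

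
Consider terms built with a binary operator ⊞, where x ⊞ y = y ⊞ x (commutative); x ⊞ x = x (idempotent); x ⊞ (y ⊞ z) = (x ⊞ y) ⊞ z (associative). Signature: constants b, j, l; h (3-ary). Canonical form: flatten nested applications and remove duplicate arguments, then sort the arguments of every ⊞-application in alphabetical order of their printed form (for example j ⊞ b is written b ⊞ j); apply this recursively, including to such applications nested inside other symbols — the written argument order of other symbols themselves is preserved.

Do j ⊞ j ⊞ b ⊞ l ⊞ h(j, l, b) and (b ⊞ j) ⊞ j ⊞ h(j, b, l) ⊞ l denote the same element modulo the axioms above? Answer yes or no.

Answer: no — b ⊞ h(j, l, b) ⊞ j ⊞ l vs b ⊞ h(j, b, l) ⊞ j ⊞ l

Derivation:
Left:  j ⊞ j ⊞ b ⊞ l ⊞ h(j, l, b)
  Idempotence:  drop duplicate j
  Order the arguments:  b ⊞ h(j, l, b) ⊞ j ⊞ l
Right:  (b ⊞ j) ⊞ j ⊞ h(j, b, l) ⊞ l
  Un-nest:  b ⊞ j ⊞ j ⊞ h(j, b, l) ⊞ l
  Drop duplicates:  drop duplicate j
  Sort:  b ⊞ h(j, b, l) ⊞ j ⊞ l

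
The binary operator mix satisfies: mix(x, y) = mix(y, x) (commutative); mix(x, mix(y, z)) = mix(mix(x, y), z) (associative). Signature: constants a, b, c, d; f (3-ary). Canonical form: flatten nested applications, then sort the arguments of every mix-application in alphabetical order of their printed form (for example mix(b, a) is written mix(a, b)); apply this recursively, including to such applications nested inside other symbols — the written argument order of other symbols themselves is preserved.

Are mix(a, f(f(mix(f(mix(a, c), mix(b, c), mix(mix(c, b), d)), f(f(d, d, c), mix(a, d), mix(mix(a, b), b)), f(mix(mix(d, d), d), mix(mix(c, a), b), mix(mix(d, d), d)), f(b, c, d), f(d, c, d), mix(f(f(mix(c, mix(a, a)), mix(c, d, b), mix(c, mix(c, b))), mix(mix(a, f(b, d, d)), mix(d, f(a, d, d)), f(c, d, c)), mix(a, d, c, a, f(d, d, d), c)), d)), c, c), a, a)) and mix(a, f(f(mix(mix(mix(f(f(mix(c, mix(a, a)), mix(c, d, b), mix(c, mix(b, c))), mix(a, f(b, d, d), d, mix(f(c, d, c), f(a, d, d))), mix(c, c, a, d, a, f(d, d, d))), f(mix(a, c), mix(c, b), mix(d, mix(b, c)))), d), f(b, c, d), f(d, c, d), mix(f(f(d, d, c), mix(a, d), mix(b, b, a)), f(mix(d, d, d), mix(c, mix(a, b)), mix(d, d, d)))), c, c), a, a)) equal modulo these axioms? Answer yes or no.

Left:  mix(a, f(f(mix(f(mix(a, c), mix(b, c), mix(mix(c, b), d)), f(f(d, d, c), mix(a, d), mix(mix(a, b), b)), f(mix(mix(d, d), d), mix(mix(c, a), b), mix(mix(d, d), d)), f(b, c, d), f(d, c, d), mix(f(f(mix(c, mix(a, a)), mix(c, d, b), mix(c, mix(c, b))), mix(mix(a, f(b, d, d)), mix(d, f(a, d, d)), f(c, d, c)), mix(a, d, c, a, f(d, d, d), c)), d)), c, c), a, a))
  Simplify inside:  f(f(mix(f(mix(a, c), mix(b, c), mix(mix(c, b), d)), f(f(d, d, c), mix(a, d), mix(mix(a, b), b)), f(mix(mix(d, d), d), mix(mix(c, a), b), mix(mix(d, d), d)), f(b, c, d), f(d, c, d), mix(f(f(mix(c, mix(a, a)), mix(c, d, b), mix(c, mix(c, b))), mix(mix(a, f(b, d, d)), mix(d, f(a, d, d)), f(c, d, c)), mix(a, d, c, a, f(d, d, d), c)), d)), c, c), a, a)  →  f(f(mix(d, f(b, c, d), f(d, c, d), f(f(d, d, c), mix(a, d), mix(a, b, b)), f(f(mix(a, a, c), mix(b, c, d), mix(b, c, c)), mix(a, d, f(a, d, d), f(b, d, d), f(c, d, c)), mix(a, a, c, c, d, f(d, d, d))), f(mix(a, c), mix(b, c), mix(b, c, d)), f(mix(d, d, d), mix(a, b, c), mix(d, d, d))), c, c), a, a)
  Sort arguments:  mix(a, f(f(mix(d, f(b, c, d), f(d, c, d), f(f(d, d, c), mix(a, d), mix(a, b, b)), f(f(mix(a, a, c), mix(b, c, d), mix(b, c, c)), mix(a, d, f(a, d, d), f(b, d, d), f(c, d, c)), mix(a, a, c, c, d, f(d, d, d))), f(mix(a, c), mix(b, c), mix(b, c, d)), f(mix(d, d, d), mix(a, b, c), mix(d, d, d))), c, c), a, a))
Right:  mix(a, f(f(mix(mix(mix(f(f(mix(c, mix(a, a)), mix(c, d, b), mix(c, mix(b, c))), mix(a, f(b, d, d), d, mix(f(c, d, c), f(a, d, d))), mix(c, c, a, d, a, f(d, d, d))), f(mix(a, c), mix(c, b), mix(d, mix(b, c)))), d), f(b, c, d), f(d, c, d), mix(f(f(d, d, c), mix(a, d), mix(b, b, a)), f(mix(d, d, d), mix(c, mix(a, b)), mix(d, d, d)))), c, c), a, a))
  Inside:  f(f(mix(mix(mix(f(f(mix(c, mix(a, a)), mix(c, d, b), mix(c, mix(b, c))), mix(a, f(b, d, d), d, mix(f(c, d, c), f(a, d, d))), mix(c, c, a, d, a, f(d, d, d))), f(mix(a, c), mix(c, b), mix(d, mix(b, c)))), d), f(b, c, d), f(d, c, d), mix(f(f(d, d, c), mix(a, d), mix(b, b, a)), f(mix(d, d, d), mix(c, mix(a, b)), mix(d, d, d)))), c, c), a, a)  →  f(f(mix(d, f(b, c, d), f(d, c, d), f(f(d, d, c), mix(a, d), mix(a, b, b)), f(f(mix(a, a, c), mix(b, c, d), mix(b, c, c)), mix(a, d, f(a, d, d), f(b, d, d), f(c, d, c)), mix(a, a, c, c, d, f(d, d, d))), f(mix(a, c), mix(b, c), mix(b, c, d)), f(mix(d, d, d), mix(a, b, c), mix(d, d, d))), c, c), a, a)
  Sort:  mix(a, f(f(mix(d, f(b, c, d), f(d, c, d), f(f(d, d, c), mix(a, d), mix(a, b, b)), f(f(mix(a, a, c), mix(b, c, d), mix(b, c, c)), mix(a, d, f(a, d, d), f(b, d, d), f(c, d, c)), mix(a, a, c, c, d, f(d, d, d))), f(mix(a, c), mix(b, c), mix(b, c, d)), f(mix(d, d, d), mix(a, b, c), mix(d, d, d))), c, c), a, a))

Answer: yes — both canonical forms are mix(a, f(f(mix(d, f(b, c, d), f(d, c, d), f(f(d, d, c), mix(a, d), mix(a, b, b)), f(f(mix(a, a, c), mix(b, c, d), mix(b, c, c)), mix(a, d, f(a, d, d), f(b, d, d), f(c, d, c)), mix(a, a, c, c, d, f(d, d, d))), f(mix(a, c), mix(b, c), mix(b, c, d)), f(mix(d, d, d), mix(a, b, c), mix(d, d, d))), c, c), a, a))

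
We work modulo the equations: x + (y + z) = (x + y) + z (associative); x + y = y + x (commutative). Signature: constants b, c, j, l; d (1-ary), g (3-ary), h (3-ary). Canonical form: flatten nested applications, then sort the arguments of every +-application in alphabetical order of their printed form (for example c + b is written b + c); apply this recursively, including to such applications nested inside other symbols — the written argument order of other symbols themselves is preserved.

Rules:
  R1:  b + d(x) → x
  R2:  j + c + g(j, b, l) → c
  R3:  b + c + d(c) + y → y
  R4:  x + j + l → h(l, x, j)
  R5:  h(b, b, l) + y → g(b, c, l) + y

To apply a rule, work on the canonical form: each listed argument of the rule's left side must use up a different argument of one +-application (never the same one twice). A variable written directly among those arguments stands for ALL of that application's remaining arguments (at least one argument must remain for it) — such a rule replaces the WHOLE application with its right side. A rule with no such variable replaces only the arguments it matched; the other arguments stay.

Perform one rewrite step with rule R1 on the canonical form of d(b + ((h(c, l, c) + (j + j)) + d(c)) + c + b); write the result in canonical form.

Canonical form:  d(b + b + c + d(c) + h(c, l, c) + j + j)
Apply R1:  consuming b, d(c);  x := c
New term:  d(b + c + c + h(c, l, c) + j + j)

Answer: d(b + c + c + h(c, l, c) + j + j)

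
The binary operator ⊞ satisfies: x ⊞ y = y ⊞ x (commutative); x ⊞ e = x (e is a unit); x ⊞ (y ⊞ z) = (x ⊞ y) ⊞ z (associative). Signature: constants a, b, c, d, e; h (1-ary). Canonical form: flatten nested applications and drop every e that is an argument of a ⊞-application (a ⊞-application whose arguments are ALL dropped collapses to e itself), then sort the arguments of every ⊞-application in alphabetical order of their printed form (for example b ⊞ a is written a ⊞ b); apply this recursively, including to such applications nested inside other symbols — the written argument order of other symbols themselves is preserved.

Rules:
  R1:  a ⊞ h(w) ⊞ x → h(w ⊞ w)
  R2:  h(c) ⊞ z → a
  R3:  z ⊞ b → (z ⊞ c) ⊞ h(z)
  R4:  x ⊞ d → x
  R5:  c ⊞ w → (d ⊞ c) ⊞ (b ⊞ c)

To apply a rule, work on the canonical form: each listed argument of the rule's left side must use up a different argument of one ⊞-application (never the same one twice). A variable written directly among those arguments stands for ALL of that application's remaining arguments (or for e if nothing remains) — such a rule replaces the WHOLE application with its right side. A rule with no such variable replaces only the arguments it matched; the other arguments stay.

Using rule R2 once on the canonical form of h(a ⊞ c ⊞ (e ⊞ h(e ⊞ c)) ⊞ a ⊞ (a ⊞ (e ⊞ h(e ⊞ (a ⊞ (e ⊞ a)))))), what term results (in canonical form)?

Answer: h(a)

Derivation:
Canonical form:  h(a ⊞ a ⊞ a ⊞ c ⊞ h(a ⊞ a) ⊞ h(c))
Apply R2:  consuming h(c);  z := a ⊞ a ⊞ a ⊞ c ⊞ h(a ⊞ a)
Every leftover argument binds to the variable; the entire application is replaced.
Result:  h(a)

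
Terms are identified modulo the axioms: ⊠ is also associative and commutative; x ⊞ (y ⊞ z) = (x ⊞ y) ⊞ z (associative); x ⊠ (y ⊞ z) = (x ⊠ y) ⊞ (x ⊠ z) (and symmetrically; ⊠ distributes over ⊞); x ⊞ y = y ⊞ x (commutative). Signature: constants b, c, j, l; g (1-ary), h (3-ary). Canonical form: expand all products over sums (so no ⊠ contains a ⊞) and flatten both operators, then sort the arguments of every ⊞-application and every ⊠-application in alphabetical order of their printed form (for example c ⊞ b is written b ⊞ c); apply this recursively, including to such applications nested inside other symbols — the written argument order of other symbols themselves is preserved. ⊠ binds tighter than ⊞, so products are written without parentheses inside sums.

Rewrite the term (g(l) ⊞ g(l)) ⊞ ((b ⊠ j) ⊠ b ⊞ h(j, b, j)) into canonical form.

Un-nest:  g(l) ⊞ g(l) ⊞ b ⊠ b ⊠ j ⊞ h(j, b, j)
Sort:  b ⊠ b ⊠ j ⊞ g(l) ⊞ g(l) ⊞ h(j, b, j)

Answer: b ⊠ b ⊠ j ⊞ g(l) ⊞ g(l) ⊞ h(j, b, j)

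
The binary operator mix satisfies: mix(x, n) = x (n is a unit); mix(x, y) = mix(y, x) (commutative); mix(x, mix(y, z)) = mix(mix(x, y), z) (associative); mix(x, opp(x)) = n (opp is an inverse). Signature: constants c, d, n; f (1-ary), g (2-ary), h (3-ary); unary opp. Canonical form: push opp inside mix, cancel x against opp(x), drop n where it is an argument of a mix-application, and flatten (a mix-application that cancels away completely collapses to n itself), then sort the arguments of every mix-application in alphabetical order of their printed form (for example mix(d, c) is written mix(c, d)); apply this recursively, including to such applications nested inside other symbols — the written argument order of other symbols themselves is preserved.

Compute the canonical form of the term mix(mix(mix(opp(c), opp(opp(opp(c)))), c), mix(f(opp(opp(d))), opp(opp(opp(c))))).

Push opp inside:  distribute opp over mix and collapse double opp
Collect:  mix(opp(c), opp(c), f(d))
Order the arguments:  mix(f(d), opp(c), opp(c))

Answer: mix(f(d), opp(c), opp(c))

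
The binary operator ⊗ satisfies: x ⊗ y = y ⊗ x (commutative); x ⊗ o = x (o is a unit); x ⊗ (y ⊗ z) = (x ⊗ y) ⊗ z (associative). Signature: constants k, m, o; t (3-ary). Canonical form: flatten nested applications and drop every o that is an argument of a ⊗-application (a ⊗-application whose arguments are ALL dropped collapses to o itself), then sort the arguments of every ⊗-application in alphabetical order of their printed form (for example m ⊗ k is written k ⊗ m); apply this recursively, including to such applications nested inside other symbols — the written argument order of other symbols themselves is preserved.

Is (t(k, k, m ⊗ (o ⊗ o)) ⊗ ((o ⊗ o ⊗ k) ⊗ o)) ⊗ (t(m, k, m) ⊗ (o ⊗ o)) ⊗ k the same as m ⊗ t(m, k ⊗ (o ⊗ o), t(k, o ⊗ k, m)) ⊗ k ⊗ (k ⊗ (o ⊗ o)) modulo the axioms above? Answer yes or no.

Answer: no — k ⊗ k ⊗ t(k, k, m) ⊗ t(m, k, m) vs k ⊗ k ⊗ m ⊗ t(m, k, t(k, k, m))

Derivation:
Left:  (t(k, k, m ⊗ (o ⊗ o)) ⊗ ((o ⊗ o ⊗ k) ⊗ o)) ⊗ (t(m, k, m) ⊗ (o ⊗ o)) ⊗ k
  Flatten:  t(k, k, m ⊗ (o ⊗ o)) ⊗ o ⊗ o ⊗ k ⊗ o ⊗ t(m, k, m) ⊗ o ⊗ o ⊗ k
  Canonicalize subterm:  t(k, k, m ⊗ (o ⊗ o))  →  t(k, k, m)
  Units out:  drop o (×5)
  Order the arguments:  k ⊗ k ⊗ t(k, k, m) ⊗ t(m, k, m)
Right:  m ⊗ t(m, k ⊗ (o ⊗ o), t(k, o ⊗ k, m)) ⊗ k ⊗ (k ⊗ (o ⊗ o))
  Un-nest:  m ⊗ t(m, k ⊗ (o ⊗ o), t(k, o ⊗ k, m)) ⊗ k ⊗ k ⊗ o ⊗ o
  Inside:  t(m, k ⊗ (o ⊗ o), t(k, o ⊗ k, m))  →  t(m, k, t(k, k, m))
  Drop the unit:  drop o (×2)
  Sort:  k ⊗ k ⊗ m ⊗ t(m, k, t(k, k, m))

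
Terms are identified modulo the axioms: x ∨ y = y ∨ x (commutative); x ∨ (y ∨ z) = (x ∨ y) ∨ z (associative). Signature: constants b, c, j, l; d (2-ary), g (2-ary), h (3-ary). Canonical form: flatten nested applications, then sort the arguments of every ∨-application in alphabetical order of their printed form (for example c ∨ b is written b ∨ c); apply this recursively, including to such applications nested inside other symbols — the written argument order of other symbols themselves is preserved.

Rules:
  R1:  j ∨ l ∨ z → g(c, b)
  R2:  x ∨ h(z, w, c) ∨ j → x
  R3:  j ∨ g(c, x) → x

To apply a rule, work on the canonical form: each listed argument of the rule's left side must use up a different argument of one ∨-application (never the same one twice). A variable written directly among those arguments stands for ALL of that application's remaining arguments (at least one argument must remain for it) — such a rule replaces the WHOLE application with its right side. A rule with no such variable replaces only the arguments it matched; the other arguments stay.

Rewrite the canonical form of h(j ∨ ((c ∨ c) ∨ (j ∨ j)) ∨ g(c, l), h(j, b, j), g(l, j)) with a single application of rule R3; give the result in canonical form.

Canonical form:  h(c ∨ c ∨ g(c, l) ∨ j ∨ j ∨ j, h(j, b, j), g(l, j))
Apply R3:  consuming g(c, l), j;  x := l
New term:  h(c ∨ c ∨ j ∨ j ∨ l, h(j, b, j), g(l, j))

Answer: h(c ∨ c ∨ j ∨ j ∨ l, h(j, b, j), g(l, j))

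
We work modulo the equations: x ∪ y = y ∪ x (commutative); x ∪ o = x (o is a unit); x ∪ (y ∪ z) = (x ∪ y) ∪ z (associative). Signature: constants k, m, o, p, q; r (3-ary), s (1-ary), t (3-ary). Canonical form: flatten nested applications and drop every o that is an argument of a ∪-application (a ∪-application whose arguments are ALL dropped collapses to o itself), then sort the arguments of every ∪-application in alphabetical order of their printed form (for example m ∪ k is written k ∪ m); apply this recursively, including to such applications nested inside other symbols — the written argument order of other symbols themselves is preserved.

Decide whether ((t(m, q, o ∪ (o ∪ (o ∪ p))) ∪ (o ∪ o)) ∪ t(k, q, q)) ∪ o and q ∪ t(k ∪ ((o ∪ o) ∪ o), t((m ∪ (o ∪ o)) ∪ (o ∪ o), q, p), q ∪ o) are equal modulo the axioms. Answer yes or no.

Left:  ((t(m, q, o ∪ (o ∪ (o ∪ p))) ∪ (o ∪ o)) ∪ t(k, q, q)) ∪ o
  Flatten:  t(m, q, o ∪ (o ∪ (o ∪ p))) ∪ o ∪ o ∪ t(k, q, q) ∪ o
  Inside:  t(m, q, o ∪ (o ∪ (o ∪ p)))  →  t(m, q, p)
  Unit:  drop o (×3)
  Sort arguments:  t(k, q, q) ∪ t(m, q, p)
Right:  q ∪ t(k ∪ ((o ∪ o) ∪ o), t((m ∪ (o ∪ o)) ∪ (o ∪ o), q, p), q ∪ o)
  Canonicalize subterm:  t(k ∪ ((o ∪ o) ∪ o), t((m ∪ (o ∪ o)) ∪ (o ∪ o), q, p), q ∪ o)  →  t(k, t(m, q, p), q)
  Sort arguments:  q ∪ t(k, t(m, q, p), q)

Answer: no — t(k, q, q) ∪ t(m, q, p) vs q ∪ t(k, t(m, q, p), q)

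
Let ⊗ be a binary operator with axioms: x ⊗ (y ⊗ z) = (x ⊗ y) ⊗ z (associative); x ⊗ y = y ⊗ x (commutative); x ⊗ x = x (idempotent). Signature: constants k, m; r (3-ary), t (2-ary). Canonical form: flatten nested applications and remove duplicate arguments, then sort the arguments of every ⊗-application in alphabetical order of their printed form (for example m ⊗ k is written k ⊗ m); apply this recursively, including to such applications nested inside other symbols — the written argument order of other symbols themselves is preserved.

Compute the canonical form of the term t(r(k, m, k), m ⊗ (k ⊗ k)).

Answer: t(r(k, m, k), k ⊗ m)

Derivation:
Work inside:  m ⊗ (k ⊗ k)
Un-nest:  m ⊗ k ⊗ k
Idempotence:  drop duplicate k
Sort:  k ⊗ m
Put back:  t(r(k, m, k), k ⊗ m)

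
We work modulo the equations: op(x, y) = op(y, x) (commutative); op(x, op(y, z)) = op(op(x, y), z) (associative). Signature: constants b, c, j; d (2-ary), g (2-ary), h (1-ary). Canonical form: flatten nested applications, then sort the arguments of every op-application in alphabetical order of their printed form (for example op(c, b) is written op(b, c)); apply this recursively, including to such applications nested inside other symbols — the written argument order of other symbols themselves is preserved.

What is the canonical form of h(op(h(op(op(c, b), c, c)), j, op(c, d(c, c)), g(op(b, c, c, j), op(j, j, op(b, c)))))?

Answer: h(op(c, d(c, c), g(op(b, c, c, j), op(b, c, j, j)), h(op(b, c, c, c)), j))

Derivation:
Focus inside:  op(h(op(op(c, b), c, c)), j, op(c, d(c, c)), g(op(b, c, c, j), op(j, j, op(b, c))))
Un-nest:  op(h(op(op(c, b), c, c)), j, c, d(c, c), g(op(b, c, c, j), op(j, j, op(b, c))))
Simplify inside:  h(op(op(c, b), c, c))  →  h(op(b, c, c, c))
Inside:  g(op(b, c, c, j), op(j, j, op(b, c)))  →  g(op(b, c, c, j), op(b, c, j, j))
Sort arguments:  op(c, d(c, c), g(op(b, c, c, j), op(b, c, j, j)), h(op(b, c, c, c)), j)
Put back:  h(op(c, d(c, c), g(op(b, c, c, j), op(b, c, j, j)), h(op(b, c, c, c)), j))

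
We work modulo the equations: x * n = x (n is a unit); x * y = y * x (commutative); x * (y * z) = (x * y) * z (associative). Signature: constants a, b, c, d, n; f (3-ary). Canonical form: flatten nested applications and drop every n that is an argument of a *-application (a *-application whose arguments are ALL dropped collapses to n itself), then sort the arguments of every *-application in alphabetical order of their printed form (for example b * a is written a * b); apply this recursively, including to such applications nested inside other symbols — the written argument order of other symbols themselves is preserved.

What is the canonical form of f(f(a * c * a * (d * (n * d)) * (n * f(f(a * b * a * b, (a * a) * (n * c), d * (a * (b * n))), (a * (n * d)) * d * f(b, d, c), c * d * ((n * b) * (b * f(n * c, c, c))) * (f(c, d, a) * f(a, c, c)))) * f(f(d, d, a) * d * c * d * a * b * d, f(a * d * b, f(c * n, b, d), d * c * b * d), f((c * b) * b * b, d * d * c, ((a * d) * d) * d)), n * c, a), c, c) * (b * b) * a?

Un-nest:  f(f(a * c * a * (d * (n * d)) * (n * f(f(a * b * a * b, (a * a) * (n * c), d * (a * (b * n))), (a * (n * d)) * d * f(b, d, c), c * d * ((n * b) * (b * f(n * c, c, c))) * (f(c, d, a) * f(a, c, c)))) * f(f(d, d, a) * d * c * d * a * b * d, f(a * d * b, f(c * n, b, d), d * c * b * d), f((c * b) * b * b, d * d * c, ((a * d) * d) * d)), n * c, a), c, c) * b * b * a
Inside:  f(f(a * c * a * (d * (n * d)) * (n * f(f(a * b * a * b, (a * a) * (n * c), d * (a * (b * n))), (a * (n * d)) * d * f(b, d, c), c * d * ((n * b) * (b * f(n * c, c, c))) * (f(c, d, a) * f(a, c, c)))) * f(f(d, d, a) * d * c * d * a * b * d, f(a * d * b, f(c * n, b, d), d * c * b * d), f((c * b) * b * b, d * d * c, ((a * d) * d) * d)), n * c, a), c, c)  →  f(f(a * a * c * d * d * f(a * b * c * d * d * d * f(d, d, a), f(a * b * d, f(c, b, d), b * c * d * d), f(b * b * b * c, c * d * d, a * d * d * d)) * f(f(a * a * b * b, a * a * c, a * b * d), a * d * d * f(b, d, c), b * b * c * d * f(a, c, c) * f(c, c, c) * f(c, d, a)), c, a), c, c)
Order the arguments:  a * b * b * f(f(a * a * c * d * d * f(a * b * c * d * d * d * f(d, d, a), f(a * b * d, f(c, b, d), b * c * d * d), f(b * b * b * c, c * d * d, a * d * d * d)) * f(f(a * a * b * b, a * a * c, a * b * d), a * d * d * f(b, d, c), b * b * c * d * f(a, c, c) * f(c, c, c) * f(c, d, a)), c, a), c, c)

Answer: a * b * b * f(f(a * a * c * d * d * f(a * b * c * d * d * d * f(d, d, a), f(a * b * d, f(c, b, d), b * c * d * d), f(b * b * b * c, c * d * d, a * d * d * d)) * f(f(a * a * b * b, a * a * c, a * b * d), a * d * d * f(b, d, c), b * b * c * d * f(a, c, c) * f(c, c, c) * f(c, d, a)), c, a), c, c)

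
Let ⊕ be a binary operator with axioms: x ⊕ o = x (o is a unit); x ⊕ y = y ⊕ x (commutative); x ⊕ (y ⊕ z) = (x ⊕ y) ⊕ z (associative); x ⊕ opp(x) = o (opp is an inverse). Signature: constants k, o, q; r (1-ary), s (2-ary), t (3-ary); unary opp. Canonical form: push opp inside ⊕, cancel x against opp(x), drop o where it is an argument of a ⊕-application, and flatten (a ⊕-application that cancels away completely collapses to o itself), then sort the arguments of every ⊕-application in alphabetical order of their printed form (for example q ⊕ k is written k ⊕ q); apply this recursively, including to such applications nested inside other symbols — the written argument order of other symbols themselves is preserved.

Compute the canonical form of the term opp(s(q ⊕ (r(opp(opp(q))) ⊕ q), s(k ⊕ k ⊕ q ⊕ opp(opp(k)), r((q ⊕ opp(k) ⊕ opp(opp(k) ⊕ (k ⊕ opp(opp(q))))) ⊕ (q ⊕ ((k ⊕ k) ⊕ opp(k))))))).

Push opp inside:  distribute opp over ⊕ and collapse double opp
Collect terms:  opp(s(q ⊕ q ⊕ r(q), s(k ⊕ k ⊕ k ⊕ q, r(q))))

Answer: opp(s(q ⊕ q ⊕ r(q), s(k ⊕ k ⊕ k ⊕ q, r(q))))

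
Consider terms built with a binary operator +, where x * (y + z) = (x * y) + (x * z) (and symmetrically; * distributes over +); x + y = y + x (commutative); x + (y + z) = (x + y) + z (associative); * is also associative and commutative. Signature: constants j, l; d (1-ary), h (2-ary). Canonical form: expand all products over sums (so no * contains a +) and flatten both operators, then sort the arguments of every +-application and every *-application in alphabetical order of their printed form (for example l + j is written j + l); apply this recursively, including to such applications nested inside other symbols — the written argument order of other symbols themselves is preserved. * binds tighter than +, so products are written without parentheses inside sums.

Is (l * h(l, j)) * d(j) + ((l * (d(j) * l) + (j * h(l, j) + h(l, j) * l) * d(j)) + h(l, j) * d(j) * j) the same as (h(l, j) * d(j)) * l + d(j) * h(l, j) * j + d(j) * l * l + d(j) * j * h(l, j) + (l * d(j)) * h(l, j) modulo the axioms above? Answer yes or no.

Answer: yes — both canonical forms are d(j) * h(l, j) * j + d(j) * h(l, j) * j + d(j) * h(l, j) * l + d(j) * h(l, j) * l + d(j) * l * l

Derivation:
Left:  (l * h(l, j)) * d(j) + ((l * (d(j) * l) + (j * h(l, j) + h(l, j) * l) * d(j)) + h(l, j) * d(j) * j)
  Expand products over sums:  d(j) * h(l, j) * l + d(j) * l * l + d(j) * h(l, j) * j + d(j) * h(l, j) * l + d(j) * h(l, j) * j
  Sort arguments:  d(j) * h(l, j) * j + d(j) * h(l, j) * j + d(j) * h(l, j) * l + d(j) * h(l, j) * l + d(j) * l * l
Right:  (h(l, j) * d(j)) * l + d(j) * h(l, j) * j + d(j) * l * l + d(j) * j * h(l, j) + (l * d(j)) * h(l, j)
  Un-nest:  d(j) * h(l, j) * l + d(j) * h(l, j) * j + d(j) * l * l + d(j) * h(l, j) * j + d(j) * h(l, j) * l
  Sort arguments:  d(j) * h(l, j) * j + d(j) * h(l, j) * j + d(j) * h(l, j) * l + d(j) * h(l, j) * l + d(j) * l * l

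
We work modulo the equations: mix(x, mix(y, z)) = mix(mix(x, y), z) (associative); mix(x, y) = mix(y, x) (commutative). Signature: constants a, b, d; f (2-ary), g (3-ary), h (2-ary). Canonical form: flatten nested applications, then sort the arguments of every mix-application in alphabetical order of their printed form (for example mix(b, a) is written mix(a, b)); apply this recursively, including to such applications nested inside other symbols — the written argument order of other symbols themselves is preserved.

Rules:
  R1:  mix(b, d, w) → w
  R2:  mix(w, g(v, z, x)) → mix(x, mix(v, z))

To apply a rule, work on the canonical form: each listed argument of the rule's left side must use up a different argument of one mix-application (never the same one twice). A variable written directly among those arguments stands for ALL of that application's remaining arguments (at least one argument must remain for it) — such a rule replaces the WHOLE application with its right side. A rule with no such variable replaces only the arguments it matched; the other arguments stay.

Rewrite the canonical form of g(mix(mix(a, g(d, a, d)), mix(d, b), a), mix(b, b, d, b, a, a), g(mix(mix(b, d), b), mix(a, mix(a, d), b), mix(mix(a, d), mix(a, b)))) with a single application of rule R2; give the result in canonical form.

Answer: g(mix(a, d, d), mix(a, a, b, b, b, d), g(mix(b, b, d), mix(a, a, b, d), mix(a, a, b, d)))

Derivation:
Canonical form:  g(mix(a, a, b, d, g(d, a, d)), mix(a, a, b, b, b, d), g(mix(b, b, d), mix(a, a, b, d), mix(a, a, b, d)))
Apply R2:  consuming g(d, a, d);  v := d, w := mix(a, a, b, d), x := d, z := a
The extension variable absorbs all remaining arguments, so the whole application is rewritten.
Giving:  g(mix(a, d, d), mix(a, a, b, b, b, d), g(mix(b, b, d), mix(a, a, b, d), mix(a, a, b, d)))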